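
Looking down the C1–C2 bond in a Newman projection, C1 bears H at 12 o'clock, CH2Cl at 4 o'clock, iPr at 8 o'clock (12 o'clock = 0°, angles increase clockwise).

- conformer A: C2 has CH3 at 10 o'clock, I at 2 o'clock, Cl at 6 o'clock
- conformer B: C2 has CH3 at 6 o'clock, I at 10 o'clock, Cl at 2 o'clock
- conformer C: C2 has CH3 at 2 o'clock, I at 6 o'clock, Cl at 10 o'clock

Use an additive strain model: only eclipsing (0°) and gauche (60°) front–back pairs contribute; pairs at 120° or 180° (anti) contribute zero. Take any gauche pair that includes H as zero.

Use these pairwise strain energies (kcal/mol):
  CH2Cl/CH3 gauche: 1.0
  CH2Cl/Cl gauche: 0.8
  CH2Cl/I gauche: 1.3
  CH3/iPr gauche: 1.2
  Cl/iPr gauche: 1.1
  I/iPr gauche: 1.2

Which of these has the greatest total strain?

C

A (staggered): CH2Cl(120°)/I(60°) gauche 1.3; CH2Cl(120°)/Cl(180°) gauche 0.8; iPr(240°)/CH3(300°) gauche 1.2; iPr(240°)/Cl(180°) gauche 1.1 → 4.4 kcal/mol.
B (staggered): CH2Cl(120°)/CH3(180°) gauche 1.0; CH2Cl(120°)/Cl(60°) gauche 0.8; iPr(240°)/CH3(180°) gauche 1.2; iPr(240°)/I(300°) gauche 1.2 → 4.2 kcal/mol.
C (staggered): CH2Cl(120°)/CH3(60°) gauche 1.0; CH2Cl(120°)/I(180°) gauche 1.3; iPr(240°)/I(180°) gauche 1.2; iPr(240°)/Cl(300°) gauche 1.1 → 4.6 kcal/mol.
C has the highest total (4.6 kcal/mol).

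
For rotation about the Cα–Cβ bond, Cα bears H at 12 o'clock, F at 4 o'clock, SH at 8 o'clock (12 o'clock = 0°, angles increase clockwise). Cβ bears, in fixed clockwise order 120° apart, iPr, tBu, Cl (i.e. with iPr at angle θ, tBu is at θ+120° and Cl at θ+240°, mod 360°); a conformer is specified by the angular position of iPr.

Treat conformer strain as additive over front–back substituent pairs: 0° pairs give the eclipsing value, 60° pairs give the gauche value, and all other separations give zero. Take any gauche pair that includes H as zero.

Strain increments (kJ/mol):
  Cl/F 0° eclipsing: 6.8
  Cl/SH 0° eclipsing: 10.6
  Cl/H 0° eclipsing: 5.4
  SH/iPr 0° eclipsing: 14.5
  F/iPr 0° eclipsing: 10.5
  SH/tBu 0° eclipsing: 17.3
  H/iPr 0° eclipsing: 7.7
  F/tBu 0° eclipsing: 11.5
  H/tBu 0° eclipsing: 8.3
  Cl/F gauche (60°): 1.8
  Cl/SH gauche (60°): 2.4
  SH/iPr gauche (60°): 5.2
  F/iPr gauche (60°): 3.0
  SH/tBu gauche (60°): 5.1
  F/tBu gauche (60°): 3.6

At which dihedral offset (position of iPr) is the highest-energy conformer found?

iPr at 0° is eclipsed. H at 0° is eclipsed with iPr at 0° (7.7); F at 120° is eclipsed with tBu at 120° (11.5); SH at 240° is eclipsed with Cl at 240° (10.6). Total 29.8 kJ/mol.
iPr at 60° is staggered. F at 120° is gauche with iPr at 60° (3.0); F at 120° is gauche with tBu at 180° (3.6); SH at 240° is gauche with tBu at 180° (5.1); SH at 240° is gauche with Cl at 300° (2.4). Total 14.1 kJ/mol.
iPr at 120° is eclipsed. H at 0° is eclipsed with Cl at 0° (5.4); F at 120° is eclipsed with iPr at 120° (10.5); SH at 240° is eclipsed with tBu at 240° (17.3). Total 33.2 kJ/mol.
iPr at 180° is staggered. F at 120° is gauche with iPr at 180° (3.0); F at 120° is gauche with Cl at 60° (1.8); SH at 240° is gauche with iPr at 180° (5.2); SH at 240° is gauche with tBu at 300° (5.1). Total 15.1 kJ/mol.
iPr at 240° is eclipsed. H at 0° is eclipsed with tBu at 0° (8.3); F at 120° is eclipsed with Cl at 120° (6.8); SH at 240° is eclipsed with iPr at 240° (14.5). Total 29.6 kJ/mol.
iPr at 300° is staggered. F at 120° is gauche with tBu at 60° (3.6); F at 120° is gauche with Cl at 180° (1.8); SH at 240° is gauche with iPr at 300° (5.2); SH at 240° is gauche with Cl at 180° (2.4). Total 13.0 kJ/mol.
The maximum (33.2 kJ/mol) occurs with iPr at 120°.

120°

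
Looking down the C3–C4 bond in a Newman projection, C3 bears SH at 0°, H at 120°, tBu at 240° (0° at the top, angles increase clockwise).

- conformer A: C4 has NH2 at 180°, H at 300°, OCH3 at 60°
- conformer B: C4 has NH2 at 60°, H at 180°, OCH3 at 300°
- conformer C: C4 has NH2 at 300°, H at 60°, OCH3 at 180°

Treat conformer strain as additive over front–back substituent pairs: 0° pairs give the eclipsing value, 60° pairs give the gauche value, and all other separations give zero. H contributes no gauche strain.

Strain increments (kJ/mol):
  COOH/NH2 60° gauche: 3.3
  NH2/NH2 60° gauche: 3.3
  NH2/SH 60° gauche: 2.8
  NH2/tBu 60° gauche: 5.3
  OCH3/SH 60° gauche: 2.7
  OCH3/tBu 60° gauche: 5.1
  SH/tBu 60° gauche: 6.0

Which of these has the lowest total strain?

A is staggered. SH at 0° is gauche with OCH3 at 60° (2.7); tBu at 240° is gauche with NH2 at 180° (5.3). Total 8.0 kJ/mol.
B is staggered. SH at 0° is gauche with NH2 at 60° (2.8); SH at 0° is gauche with OCH3 at 300° (2.7); tBu at 240° is gauche with OCH3 at 300° (5.1). Total 10.6 kJ/mol.
C is staggered. SH at 0° is gauche with NH2 at 300° (2.8); tBu at 240° is gauche with NH2 at 300° (5.3); tBu at 240° is gauche with OCH3 at 180° (5.1). Total 13.2 kJ/mol.
A has the lowest total (8.0 kJ/mol).

A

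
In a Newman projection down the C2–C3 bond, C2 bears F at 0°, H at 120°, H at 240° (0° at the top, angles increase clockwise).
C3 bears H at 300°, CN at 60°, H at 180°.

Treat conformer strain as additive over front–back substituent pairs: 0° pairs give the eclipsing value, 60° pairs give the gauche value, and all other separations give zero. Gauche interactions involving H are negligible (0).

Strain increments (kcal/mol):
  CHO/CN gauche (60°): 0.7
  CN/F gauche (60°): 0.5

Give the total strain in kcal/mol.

0.5 kcal/mol

This conformer (staggered): F–CN gauche; 0.5 = 0.5 kcal/mol.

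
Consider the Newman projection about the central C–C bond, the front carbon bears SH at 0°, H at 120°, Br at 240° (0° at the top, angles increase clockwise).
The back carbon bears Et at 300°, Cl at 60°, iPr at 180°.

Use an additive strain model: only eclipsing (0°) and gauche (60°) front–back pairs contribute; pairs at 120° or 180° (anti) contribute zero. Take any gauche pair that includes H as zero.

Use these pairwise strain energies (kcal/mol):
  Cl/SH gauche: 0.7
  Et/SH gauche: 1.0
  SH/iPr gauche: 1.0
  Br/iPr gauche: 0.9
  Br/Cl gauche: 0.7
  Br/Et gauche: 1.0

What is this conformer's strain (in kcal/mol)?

This conformer is staggered. SH at 0° is gauche with Et at 300° (1.0); SH at 0° is gauche with Cl at 60° (0.7); Br at 240° is gauche with Et at 300° (1.0); Br at 240° is gauche with iPr at 180° (0.9). Total 3.6 kcal/mol.

3.6 kcal/mol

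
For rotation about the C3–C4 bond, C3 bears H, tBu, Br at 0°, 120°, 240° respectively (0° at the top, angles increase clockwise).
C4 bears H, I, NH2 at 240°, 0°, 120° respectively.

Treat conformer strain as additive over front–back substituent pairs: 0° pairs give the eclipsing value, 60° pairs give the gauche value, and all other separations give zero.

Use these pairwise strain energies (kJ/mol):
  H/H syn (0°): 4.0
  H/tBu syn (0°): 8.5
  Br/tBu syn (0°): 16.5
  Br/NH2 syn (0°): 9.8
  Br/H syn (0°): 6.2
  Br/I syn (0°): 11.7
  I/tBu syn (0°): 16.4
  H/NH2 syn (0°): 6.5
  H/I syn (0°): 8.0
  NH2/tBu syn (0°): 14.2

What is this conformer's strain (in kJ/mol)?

This conformer is eclipsed. H at 0° is eclipsed with I at 0° (8.0); tBu at 120° is eclipsed with NH2 at 120° (14.2); Br at 240° is eclipsed with H at 240° (6.2). Total 28.4 kJ/mol.

28.4 kJ/mol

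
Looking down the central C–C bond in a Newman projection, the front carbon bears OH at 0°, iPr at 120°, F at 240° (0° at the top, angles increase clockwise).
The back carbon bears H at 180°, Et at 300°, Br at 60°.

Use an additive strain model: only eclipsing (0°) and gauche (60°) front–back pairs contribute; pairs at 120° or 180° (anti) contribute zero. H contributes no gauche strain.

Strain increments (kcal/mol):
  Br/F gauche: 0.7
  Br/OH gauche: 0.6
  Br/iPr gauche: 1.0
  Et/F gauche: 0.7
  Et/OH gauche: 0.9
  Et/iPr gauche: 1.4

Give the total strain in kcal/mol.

This conformer (staggered): OH–Et gauche, OH–Br gauche, iPr–Br gauche, F–Et gauche; 0.9 + 0.6 + 1.0 + 0.7 = 3.2 kcal/mol.

3.2 kcal/mol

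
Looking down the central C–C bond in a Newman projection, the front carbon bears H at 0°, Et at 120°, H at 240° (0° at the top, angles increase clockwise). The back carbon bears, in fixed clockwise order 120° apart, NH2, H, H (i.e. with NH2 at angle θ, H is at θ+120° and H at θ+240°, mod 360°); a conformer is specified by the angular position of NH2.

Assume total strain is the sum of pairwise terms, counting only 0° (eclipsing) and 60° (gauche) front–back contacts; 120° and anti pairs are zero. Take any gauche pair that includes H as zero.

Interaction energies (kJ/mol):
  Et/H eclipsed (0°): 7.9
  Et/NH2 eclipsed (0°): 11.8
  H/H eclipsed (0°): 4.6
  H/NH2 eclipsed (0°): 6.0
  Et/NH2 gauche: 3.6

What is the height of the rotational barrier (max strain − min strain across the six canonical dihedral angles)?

21.0 kJ/mol

NH2 at 0° is eclipsed. H at 0° is eclipsed with NH2 at 0° (6.0); Et at 120° is eclipsed with H at 120° (7.9); H at 240° is eclipsed with H at 240° (4.6). Total 18.5 kJ/mol.
NH2 at 60° is staggered. Et at 120° is gauche with NH2 at 60° (3.6). Total 3.6 kJ/mol.
NH2 at 120° is eclipsed. H at 0° is eclipsed with H at 0° (4.6); Et at 120° is eclipsed with NH2 at 120° (11.8); H at 240° is eclipsed with H at 240° (4.6). Total 21.0 kJ/mol.
NH2 at 180° is staggered. Et at 120° is gauche with NH2 at 180° (3.6). Total 3.6 kJ/mol.
NH2 at 240° is eclipsed. H at 0° is eclipsed with H at 0° (4.6); Et at 120° is eclipsed with H at 120° (7.9); H at 240° is eclipsed with NH2 at 240° (6.0). Total 18.5 kJ/mol.
NH2 at 300° (staggered): no non-H gauche contacts → 0.0 kJ/mol.
Max at 120° (21.0 kJ/mol), min at 300° (0.0 kJ/mol); barrier = 21.0 kJ/mol.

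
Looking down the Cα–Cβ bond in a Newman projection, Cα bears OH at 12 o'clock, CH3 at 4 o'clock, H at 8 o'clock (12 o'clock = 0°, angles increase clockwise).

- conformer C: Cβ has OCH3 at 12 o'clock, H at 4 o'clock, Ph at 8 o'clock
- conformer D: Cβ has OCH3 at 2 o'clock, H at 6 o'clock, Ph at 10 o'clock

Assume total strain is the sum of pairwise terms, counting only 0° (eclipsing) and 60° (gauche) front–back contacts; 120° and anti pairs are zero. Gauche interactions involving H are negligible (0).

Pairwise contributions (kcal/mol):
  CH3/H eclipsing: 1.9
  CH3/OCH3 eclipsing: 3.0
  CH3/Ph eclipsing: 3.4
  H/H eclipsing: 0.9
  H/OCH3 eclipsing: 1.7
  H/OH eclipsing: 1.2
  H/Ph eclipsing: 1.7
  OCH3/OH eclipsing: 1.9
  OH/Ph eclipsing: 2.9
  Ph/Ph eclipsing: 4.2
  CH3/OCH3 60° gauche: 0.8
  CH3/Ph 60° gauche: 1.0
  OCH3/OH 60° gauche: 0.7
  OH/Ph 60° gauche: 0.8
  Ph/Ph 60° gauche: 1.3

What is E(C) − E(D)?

+3.2 kcal/mol

C (eclipsed): OH(0°)/OCH3(0°) eclipsed 1.9; CH3(120°)/H(120°) eclipsed 1.9; H(240°)/Ph(240°) eclipsed 1.7 → 5.5 kcal/mol.
D (staggered): OH(0°)/OCH3(60°) gauche 0.7; OH(0°)/Ph(300°) gauche 0.8; CH3(120°)/OCH3(60°) gauche 0.8 → 2.3 kcal/mol.
E(C) − E(D) = 5.5 − 2.3 = +3.2 kcal/mol.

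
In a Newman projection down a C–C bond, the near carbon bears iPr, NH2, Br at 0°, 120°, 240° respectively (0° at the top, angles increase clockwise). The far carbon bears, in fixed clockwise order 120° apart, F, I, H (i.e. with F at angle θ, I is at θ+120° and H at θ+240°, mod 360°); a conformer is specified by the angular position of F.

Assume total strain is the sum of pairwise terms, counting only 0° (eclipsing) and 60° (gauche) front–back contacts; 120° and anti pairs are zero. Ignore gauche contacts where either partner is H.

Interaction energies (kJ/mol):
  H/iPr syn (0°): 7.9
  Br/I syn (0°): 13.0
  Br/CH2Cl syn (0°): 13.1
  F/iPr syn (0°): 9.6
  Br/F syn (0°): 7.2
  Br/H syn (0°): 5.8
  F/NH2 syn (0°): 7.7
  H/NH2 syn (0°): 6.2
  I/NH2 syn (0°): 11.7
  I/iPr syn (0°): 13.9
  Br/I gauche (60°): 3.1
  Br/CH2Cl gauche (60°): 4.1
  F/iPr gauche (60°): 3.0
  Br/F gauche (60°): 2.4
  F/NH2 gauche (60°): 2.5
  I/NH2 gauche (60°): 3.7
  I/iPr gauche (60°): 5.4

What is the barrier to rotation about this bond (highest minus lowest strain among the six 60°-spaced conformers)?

16.3 kJ/mol

F at 0° (eclipsed): iPr(0°)/F(0°) eclipsed 9.6; NH2(120°)/I(120°) eclipsed 11.7; Br(240°)/H(240°) eclipsed 5.8 → 27.1 kJ/mol.
F at 60° (staggered): iPr(0°)/F(60°) gauche 3.0; NH2(120°)/F(60°) gauche 2.5; NH2(120°)/I(180°) gauche 3.7; Br(240°)/I(180°) gauche 3.1 → 12.3 kJ/mol.
F at 120° (eclipsed): iPr(0°)/H(0°) eclipsed 7.9; NH2(120°)/F(120°) eclipsed 7.7; Br(240°)/I(240°) eclipsed 13.0 → 28.6 kJ/mol.
F at 180° (staggered): iPr(0°)/I(300°) gauche 5.4; NH2(120°)/F(180°) gauche 2.5; Br(240°)/F(180°) gauche 2.4; Br(240°)/I(300°) gauche 3.1 → 13.4 kJ/mol.
F at 240° (eclipsed): iPr(0°)/I(0°) eclipsed 13.9; NH2(120°)/H(120°) eclipsed 6.2; Br(240°)/F(240°) eclipsed 7.2 → 27.3 kJ/mol.
F at 300° (staggered): iPr(0°)/F(300°) gauche 3.0; iPr(0°)/I(60°) gauche 5.4; NH2(120°)/I(60°) gauche 3.7; Br(240°)/F(300°) gauche 2.4 → 14.5 kJ/mol.
Max at 120° (28.6 kJ/mol), min at 60° (12.3 kJ/mol); barrier = 16.3 kJ/mol.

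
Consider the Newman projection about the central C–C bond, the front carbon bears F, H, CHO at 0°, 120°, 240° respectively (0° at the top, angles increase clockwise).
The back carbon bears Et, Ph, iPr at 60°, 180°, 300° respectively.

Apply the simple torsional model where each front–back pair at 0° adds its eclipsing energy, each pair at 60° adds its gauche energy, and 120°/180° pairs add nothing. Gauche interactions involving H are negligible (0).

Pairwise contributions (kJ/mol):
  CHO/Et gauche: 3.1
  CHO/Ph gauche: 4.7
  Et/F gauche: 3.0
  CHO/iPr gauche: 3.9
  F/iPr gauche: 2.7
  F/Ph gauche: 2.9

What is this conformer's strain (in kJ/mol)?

14.3 kJ/mol

This conformer (staggered): F–Et gauche, F–iPr gauche, CHO–Ph gauche, CHO–iPr gauche; 3.0 + 2.7 + 4.7 + 3.9 = 14.3 kJ/mol.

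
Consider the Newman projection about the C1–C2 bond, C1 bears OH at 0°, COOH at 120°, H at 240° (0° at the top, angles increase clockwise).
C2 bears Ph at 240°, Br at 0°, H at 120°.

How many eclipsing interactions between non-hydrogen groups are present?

1

Non-H eclipsing pairs: OH(0°)/Br(0°) — 1 interaction.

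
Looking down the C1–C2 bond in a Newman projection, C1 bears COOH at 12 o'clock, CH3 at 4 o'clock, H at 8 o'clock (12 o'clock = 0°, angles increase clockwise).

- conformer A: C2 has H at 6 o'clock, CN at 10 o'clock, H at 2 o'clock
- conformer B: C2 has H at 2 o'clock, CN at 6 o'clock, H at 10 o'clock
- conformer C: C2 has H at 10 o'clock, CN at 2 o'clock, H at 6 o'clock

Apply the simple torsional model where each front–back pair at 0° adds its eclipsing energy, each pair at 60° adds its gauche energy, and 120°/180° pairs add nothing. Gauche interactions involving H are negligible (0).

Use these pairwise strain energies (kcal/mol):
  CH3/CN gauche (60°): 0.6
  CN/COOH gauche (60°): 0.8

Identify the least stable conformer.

C

A (staggered): COOH–CN gauche; 0.8 = 0.8 kcal/mol.
B (staggered): CH3–CN gauche; 0.6 = 0.6 kcal/mol.
C (staggered): COOH–CN gauche, CH3–CN gauche; 0.8 + 0.6 = 1.4 kcal/mol.
C has the highest total (1.4 kcal/mol).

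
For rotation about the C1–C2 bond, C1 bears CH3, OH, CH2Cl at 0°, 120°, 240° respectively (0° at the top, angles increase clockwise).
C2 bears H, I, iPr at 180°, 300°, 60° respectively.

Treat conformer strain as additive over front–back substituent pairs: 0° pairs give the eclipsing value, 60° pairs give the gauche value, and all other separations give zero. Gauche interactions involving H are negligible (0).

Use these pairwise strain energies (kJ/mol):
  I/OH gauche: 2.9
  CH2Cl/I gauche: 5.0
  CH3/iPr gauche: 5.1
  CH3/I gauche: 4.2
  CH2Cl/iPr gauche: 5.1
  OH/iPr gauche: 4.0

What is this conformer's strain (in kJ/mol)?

18.3 kJ/mol

This conformer (staggered): CH3–I gauche, CH3–iPr gauche, OH–iPr gauche, CH2Cl–I gauche; 4.2 + 5.1 + 4.0 + 5.0 = 18.3 kJ/mol.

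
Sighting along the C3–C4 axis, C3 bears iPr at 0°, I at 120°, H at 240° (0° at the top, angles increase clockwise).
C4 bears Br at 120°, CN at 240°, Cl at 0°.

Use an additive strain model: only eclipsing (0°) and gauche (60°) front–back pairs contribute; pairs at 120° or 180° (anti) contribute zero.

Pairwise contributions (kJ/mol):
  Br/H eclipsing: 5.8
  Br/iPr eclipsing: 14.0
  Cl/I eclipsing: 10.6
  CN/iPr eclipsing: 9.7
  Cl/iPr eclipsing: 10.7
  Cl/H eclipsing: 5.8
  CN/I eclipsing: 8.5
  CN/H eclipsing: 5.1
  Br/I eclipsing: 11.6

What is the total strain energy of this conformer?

27.4 kJ/mol

This conformer is eclipsed. iPr at 0° is eclipsed with Cl at 0° (10.7); I at 120° is eclipsed with Br at 120° (11.6); H at 240° is eclipsed with CN at 240° (5.1). Total 27.4 kJ/mol.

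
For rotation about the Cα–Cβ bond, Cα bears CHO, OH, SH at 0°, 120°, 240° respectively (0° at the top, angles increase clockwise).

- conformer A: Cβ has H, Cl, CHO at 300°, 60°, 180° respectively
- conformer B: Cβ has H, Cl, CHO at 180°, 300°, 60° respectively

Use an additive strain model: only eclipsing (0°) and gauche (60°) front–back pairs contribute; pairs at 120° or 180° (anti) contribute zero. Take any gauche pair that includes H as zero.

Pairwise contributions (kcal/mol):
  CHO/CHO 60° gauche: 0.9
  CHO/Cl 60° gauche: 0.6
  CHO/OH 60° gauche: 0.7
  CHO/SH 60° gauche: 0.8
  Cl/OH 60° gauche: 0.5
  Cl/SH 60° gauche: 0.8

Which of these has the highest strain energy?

A (staggered): CHO–Cl gauche, OH–Cl gauche, OH–CHO gauche, SH–CHO gauche; 0.6 + 0.5 + 0.7 + 0.8 = 2.6 kcal/mol.
B (staggered): CHO–Cl gauche, CHO–CHO gauche, OH–CHO gauche, SH–Cl gauche; 0.6 + 0.9 + 0.7 + 0.8 = 3.0 kcal/mol.
B has the highest total (3.0 kcal/mol).

B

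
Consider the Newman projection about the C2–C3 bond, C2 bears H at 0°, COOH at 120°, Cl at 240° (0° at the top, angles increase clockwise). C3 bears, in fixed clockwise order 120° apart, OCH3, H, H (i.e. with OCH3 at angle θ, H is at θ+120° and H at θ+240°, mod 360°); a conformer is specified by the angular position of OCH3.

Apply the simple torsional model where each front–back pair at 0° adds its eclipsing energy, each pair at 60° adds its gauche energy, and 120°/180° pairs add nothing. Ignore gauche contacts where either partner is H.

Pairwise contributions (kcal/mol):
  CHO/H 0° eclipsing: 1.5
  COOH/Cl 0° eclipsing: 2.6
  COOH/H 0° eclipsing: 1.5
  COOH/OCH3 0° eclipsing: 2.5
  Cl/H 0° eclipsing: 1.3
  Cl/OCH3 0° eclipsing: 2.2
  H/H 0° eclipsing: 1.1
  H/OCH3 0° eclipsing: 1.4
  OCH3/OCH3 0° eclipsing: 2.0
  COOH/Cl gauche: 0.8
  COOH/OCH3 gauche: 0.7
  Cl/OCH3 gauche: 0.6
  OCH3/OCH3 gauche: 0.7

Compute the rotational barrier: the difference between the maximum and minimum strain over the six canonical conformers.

4.3 kcal/mol

OCH3 at 0° is eclipsed. H at 0° is eclipsed with OCH3 at 0° (1.4); COOH at 120° is eclipsed with H at 120° (1.5); Cl at 240° is eclipsed with H at 240° (1.3). Total 4.2 kcal/mol.
OCH3 at 60° is staggered. COOH at 120° is gauche with OCH3 at 60° (0.7). Total 0.7 kcal/mol.
OCH3 at 120° is eclipsed. H at 0° is eclipsed with H at 0° (1.1); COOH at 120° is eclipsed with OCH3 at 120° (2.5); Cl at 240° is eclipsed with H at 240° (1.3). Total 4.9 kcal/mol.
OCH3 at 180° is staggered. COOH at 120° is gauche with OCH3 at 180° (0.7); Cl at 240° is gauche with OCH3 at 180° (0.6). Total 1.3 kcal/mol.
OCH3 at 240° is eclipsed. H at 0° is eclipsed with H at 0° (1.1); COOH at 120° is eclipsed with H at 120° (1.5); Cl at 240° is eclipsed with OCH3 at 240° (2.2). Total 4.8 kcal/mol.
OCH3 at 300° is staggered. Cl at 240° is gauche with OCH3 at 300° (0.6). Total 0.6 kcal/mol.
Max at 120° (4.9 kcal/mol), min at 300° (0.6 kcal/mol); barrier = 4.3 kcal/mol.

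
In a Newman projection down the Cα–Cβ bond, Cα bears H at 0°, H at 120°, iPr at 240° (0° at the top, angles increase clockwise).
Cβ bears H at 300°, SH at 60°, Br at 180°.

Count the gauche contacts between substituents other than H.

Non-H gauche pairs: iPr(240°)/Br(180°) — 1 interaction.

1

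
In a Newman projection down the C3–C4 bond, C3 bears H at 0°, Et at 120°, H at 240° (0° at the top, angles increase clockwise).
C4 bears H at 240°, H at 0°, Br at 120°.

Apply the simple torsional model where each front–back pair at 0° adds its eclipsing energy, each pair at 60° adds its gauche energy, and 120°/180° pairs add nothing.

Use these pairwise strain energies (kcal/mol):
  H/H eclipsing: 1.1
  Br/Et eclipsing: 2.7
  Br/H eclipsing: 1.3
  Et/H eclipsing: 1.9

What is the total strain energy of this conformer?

4.9 kcal/mol

This conformer (eclipsed): H(0°)/H(0°) eclipsed 1.1; Et(120°)/Br(120°) eclipsed 2.7; H(240°)/H(240°) eclipsed 1.1 → 4.9 kcal/mol.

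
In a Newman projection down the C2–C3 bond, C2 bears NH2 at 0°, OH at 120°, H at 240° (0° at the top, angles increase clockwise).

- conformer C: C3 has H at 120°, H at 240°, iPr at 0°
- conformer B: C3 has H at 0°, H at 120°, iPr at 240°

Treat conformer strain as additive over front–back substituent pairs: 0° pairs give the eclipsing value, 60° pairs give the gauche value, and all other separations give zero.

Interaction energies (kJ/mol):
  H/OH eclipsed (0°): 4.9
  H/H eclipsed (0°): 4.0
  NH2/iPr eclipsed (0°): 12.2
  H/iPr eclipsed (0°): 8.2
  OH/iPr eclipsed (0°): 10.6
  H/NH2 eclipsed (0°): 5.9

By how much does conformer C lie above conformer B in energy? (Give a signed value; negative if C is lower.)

C (eclipsed): NH2(0°)/iPr(0°) eclipsed 12.2; OH(120°)/H(120°) eclipsed 4.9; H(240°)/H(240°) eclipsed 4.0 → 21.1 kJ/mol.
B (eclipsed): NH2(0°)/H(0°) eclipsed 5.9; OH(120°)/H(120°) eclipsed 4.9; H(240°)/iPr(240°) eclipsed 8.2 → 19.0 kJ/mol.
E(C) − E(B) = 21.1 − 19.0 = +2.1 kJ/mol.

+2.1 kJ/mol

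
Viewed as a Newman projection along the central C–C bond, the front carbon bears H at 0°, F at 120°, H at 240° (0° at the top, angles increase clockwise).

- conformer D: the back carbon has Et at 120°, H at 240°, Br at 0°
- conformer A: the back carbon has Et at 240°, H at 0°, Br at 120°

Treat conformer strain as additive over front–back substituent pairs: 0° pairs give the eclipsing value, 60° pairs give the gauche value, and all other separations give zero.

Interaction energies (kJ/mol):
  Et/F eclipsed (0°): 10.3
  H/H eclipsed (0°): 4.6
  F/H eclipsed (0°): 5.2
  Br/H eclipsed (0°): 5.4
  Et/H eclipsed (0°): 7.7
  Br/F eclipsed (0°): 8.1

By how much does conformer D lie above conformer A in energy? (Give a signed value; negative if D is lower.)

-0.1 kJ/mol

D (eclipsed): H–Br eclipsed, F–Et eclipsed, H–H eclipsed; 5.4 + 10.3 + 4.6 = 20.3 kJ/mol.
A (eclipsed): H–H eclipsed, F–Br eclipsed, H–Et eclipsed; 4.6 + 8.1 + 7.7 = 20.4 kJ/mol.
E(D) − E(A) = 20.3 − 20.4 = -0.1 kJ/mol.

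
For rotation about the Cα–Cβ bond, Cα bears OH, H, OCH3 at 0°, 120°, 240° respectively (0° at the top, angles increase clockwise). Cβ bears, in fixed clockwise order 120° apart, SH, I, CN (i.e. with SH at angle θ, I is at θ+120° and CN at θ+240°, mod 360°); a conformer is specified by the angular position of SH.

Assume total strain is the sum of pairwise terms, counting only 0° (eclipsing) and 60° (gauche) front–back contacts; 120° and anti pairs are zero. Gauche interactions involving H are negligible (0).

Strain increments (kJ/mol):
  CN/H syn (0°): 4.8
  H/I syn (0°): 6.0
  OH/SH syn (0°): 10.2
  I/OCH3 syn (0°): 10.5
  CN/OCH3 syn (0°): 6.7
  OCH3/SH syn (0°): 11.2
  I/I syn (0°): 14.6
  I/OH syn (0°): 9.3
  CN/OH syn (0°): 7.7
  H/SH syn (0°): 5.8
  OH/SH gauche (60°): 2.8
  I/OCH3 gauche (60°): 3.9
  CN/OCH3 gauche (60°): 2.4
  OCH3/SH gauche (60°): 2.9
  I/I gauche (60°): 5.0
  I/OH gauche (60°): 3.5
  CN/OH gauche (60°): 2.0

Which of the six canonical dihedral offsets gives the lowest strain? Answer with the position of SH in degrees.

SH at 0° is eclipsed. OH at 0° is eclipsed with SH at 0° (10.2); H at 120° is eclipsed with I at 120° (6.0); OCH3 at 240° is eclipsed with CN at 240° (6.7). Total 22.9 kJ/mol.
SH at 60° is staggered. OH at 0° is gauche with SH at 60° (2.8); OH at 0° is gauche with CN at 300° (2.0); OCH3 at 240° is gauche with I at 180° (3.9); OCH3 at 240° is gauche with CN at 300° (2.4). Total 11.1 kJ/mol.
SH at 120° is eclipsed. OH at 0° is eclipsed with CN at 0° (7.7); H at 120° is eclipsed with SH at 120° (5.8); OCH3 at 240° is eclipsed with I at 240° (10.5). Total 24.0 kJ/mol.
SH at 180° is staggered. OH at 0° is gauche with I at 300° (3.5); OH at 0° is gauche with CN at 60° (2.0); OCH3 at 240° is gauche with SH at 180° (2.9); OCH3 at 240° is gauche with I at 300° (3.9). Total 12.3 kJ/mol.
SH at 240° is eclipsed. OH at 0° is eclipsed with I at 0° (9.3); H at 120° is eclipsed with CN at 120° (4.8); OCH3 at 240° is eclipsed with SH at 240° (11.2). Total 25.3 kJ/mol.
SH at 300° is staggered. OH at 0° is gauche with SH at 300° (2.8); OH at 0° is gauche with I at 60° (3.5); OCH3 at 240° is gauche with SH at 300° (2.9); OCH3 at 240° is gauche with CN at 180° (2.4). Total 11.6 kJ/mol.
The minimum (11.1 kJ/mol) occurs with SH at 60°.

60°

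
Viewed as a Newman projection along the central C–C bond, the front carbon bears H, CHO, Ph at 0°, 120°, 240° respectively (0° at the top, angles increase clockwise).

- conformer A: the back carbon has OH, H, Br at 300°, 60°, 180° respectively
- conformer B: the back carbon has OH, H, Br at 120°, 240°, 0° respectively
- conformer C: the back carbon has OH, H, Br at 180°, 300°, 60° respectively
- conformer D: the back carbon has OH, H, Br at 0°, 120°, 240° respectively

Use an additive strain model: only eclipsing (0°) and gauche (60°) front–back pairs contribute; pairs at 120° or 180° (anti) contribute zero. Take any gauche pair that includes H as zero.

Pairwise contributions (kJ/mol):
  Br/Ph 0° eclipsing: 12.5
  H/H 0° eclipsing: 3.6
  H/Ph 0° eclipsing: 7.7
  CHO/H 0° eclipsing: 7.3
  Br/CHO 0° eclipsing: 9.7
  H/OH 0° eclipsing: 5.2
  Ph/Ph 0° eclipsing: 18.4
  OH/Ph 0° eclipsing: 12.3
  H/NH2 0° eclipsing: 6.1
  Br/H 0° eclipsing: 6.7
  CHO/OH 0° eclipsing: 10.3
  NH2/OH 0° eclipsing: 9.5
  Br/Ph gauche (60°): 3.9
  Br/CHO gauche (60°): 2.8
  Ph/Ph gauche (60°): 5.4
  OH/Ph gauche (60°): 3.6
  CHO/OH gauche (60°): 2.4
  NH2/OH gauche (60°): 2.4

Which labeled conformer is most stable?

A (staggered): CHO(120°)/Br(180°) gauche 2.8; Ph(240°)/OH(300°) gauche 3.6; Ph(240°)/Br(180°) gauche 3.9 → 10.3 kJ/mol.
B (eclipsed): H(0°)/Br(0°) eclipsed 6.7; CHO(120°)/OH(120°) eclipsed 10.3; Ph(240°)/H(240°) eclipsed 7.7 → 24.7 kJ/mol.
C (staggered): CHO(120°)/OH(180°) gauche 2.4; CHO(120°)/Br(60°) gauche 2.8; Ph(240°)/OH(180°) gauche 3.6 → 8.8 kJ/mol.
D (eclipsed): H(0°)/OH(0°) eclipsed 5.2; CHO(120°)/H(120°) eclipsed 7.3; Ph(240°)/Br(240°) eclipsed 12.5 → 25.0 kJ/mol.
C has the lowest total (8.8 kJ/mol).

C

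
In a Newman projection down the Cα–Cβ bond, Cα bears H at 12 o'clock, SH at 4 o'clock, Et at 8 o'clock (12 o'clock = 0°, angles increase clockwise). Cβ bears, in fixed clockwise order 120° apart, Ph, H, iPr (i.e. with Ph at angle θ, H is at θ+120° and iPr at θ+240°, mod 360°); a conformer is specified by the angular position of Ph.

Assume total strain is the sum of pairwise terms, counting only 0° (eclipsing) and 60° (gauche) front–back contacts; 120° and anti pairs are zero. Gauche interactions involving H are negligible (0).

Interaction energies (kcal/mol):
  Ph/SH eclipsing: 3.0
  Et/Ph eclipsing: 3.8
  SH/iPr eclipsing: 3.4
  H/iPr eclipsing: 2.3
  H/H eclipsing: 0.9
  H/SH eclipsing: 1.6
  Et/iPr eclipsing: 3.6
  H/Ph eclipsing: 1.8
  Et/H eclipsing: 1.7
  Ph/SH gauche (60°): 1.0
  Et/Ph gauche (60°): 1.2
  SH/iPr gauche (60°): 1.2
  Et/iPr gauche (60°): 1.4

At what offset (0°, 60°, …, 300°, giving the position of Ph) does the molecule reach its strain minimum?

60°

Ph at 0° (eclipsed): H(0°)/Ph(0°) eclipsed 1.8; SH(120°)/H(120°) eclipsed 1.6; Et(240°)/iPr(240°) eclipsed 3.6 → 7.0 kcal/mol.
Ph at 60° (staggered): SH(120°)/Ph(60°) gauche 1.0; Et(240°)/iPr(300°) gauche 1.4 → 2.4 kcal/mol.
Ph at 120° (eclipsed): H(0°)/iPr(0°) eclipsed 2.3; SH(120°)/Ph(120°) eclipsed 3.0; Et(240°)/H(240°) eclipsed 1.7 → 7.0 kcal/mol.
Ph at 180° (staggered): SH(120°)/Ph(180°) gauche 1.0; SH(120°)/iPr(60°) gauche 1.2; Et(240°)/Ph(180°) gauche 1.2 → 3.4 kcal/mol.
Ph at 240° (eclipsed): H(0°)/H(0°) eclipsed 0.9; SH(120°)/iPr(120°) eclipsed 3.4; Et(240°)/Ph(240°) eclipsed 3.8 → 8.1 kcal/mol.
Ph at 300° (staggered): SH(120°)/iPr(180°) gauche 1.2; Et(240°)/Ph(300°) gauche 1.2; Et(240°)/iPr(180°) gauche 1.4 → 3.8 kcal/mol.
The minimum (2.4 kcal/mol) occurs with Ph at 60°.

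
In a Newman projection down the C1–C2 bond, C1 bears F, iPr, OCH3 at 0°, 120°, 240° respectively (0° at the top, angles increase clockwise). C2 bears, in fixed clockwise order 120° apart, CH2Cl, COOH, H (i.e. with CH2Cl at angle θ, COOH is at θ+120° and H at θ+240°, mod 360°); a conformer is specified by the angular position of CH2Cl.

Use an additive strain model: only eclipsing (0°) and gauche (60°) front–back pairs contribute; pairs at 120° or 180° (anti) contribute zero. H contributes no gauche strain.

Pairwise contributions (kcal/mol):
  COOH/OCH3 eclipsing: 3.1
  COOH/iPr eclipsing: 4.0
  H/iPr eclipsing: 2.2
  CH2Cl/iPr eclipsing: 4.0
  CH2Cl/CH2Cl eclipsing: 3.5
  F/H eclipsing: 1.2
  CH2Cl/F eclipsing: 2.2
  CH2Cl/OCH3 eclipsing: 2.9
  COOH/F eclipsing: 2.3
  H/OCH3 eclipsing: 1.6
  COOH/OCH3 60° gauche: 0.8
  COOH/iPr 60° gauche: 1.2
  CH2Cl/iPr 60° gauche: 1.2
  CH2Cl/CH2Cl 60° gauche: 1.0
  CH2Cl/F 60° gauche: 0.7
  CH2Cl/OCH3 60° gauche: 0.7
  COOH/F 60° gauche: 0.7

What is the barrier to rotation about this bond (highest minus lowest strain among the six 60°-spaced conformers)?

5.0 kcal/mol

CH2Cl at 0° is eclipsed. F at 0° is eclipsed with CH2Cl at 0° (2.2); iPr at 120° is eclipsed with COOH at 120° (4.0); OCH3 at 240° is eclipsed with H at 240° (1.6). Total 7.8 kcal/mol.
CH2Cl at 60° is staggered. F at 0° is gauche with CH2Cl at 60° (0.7); iPr at 120° is gauche with CH2Cl at 60° (1.2); iPr at 120° is gauche with COOH at 180° (1.2); OCH3 at 240° is gauche with COOH at 180° (0.8). Total 3.9 kcal/mol.
CH2Cl at 120° is eclipsed. F at 0° is eclipsed with H at 0° (1.2); iPr at 120° is eclipsed with CH2Cl at 120° (4.0); OCH3 at 240° is eclipsed with COOH at 240° (3.1). Total 8.3 kcal/mol.
CH2Cl at 180° is staggered. F at 0° is gauche with COOH at 300° (0.7); iPr at 120° is gauche with CH2Cl at 180° (1.2); OCH3 at 240° is gauche with CH2Cl at 180° (0.7); OCH3 at 240° is gauche with COOH at 300° (0.8). Total 3.4 kcal/mol.
CH2Cl at 240° is eclipsed. F at 0° is eclipsed with COOH at 0° (2.3); iPr at 120° is eclipsed with H at 120° (2.2); OCH3 at 240° is eclipsed with CH2Cl at 240° (2.9). Total 7.4 kcal/mol.
CH2Cl at 300° is staggered. F at 0° is gauche with CH2Cl at 300° (0.7); F at 0° is gauche with COOH at 60° (0.7); iPr at 120° is gauche with COOH at 60° (1.2); OCH3 at 240° is gauche with CH2Cl at 300° (0.7). Total 3.3 kcal/mol.
Max at 120° (8.3 kcal/mol), min at 300° (3.3 kcal/mol); barrier = 5.0 kcal/mol.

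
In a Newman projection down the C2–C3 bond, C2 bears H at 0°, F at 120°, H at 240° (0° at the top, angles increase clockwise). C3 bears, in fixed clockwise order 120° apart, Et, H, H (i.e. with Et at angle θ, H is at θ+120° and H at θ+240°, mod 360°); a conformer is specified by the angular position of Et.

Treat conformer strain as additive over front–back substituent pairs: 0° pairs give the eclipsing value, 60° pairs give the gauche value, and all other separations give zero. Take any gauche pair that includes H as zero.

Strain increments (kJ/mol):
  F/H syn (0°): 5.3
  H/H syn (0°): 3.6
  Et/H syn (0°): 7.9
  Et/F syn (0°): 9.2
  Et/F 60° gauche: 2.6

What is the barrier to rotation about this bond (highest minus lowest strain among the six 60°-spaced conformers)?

Et at 0° (eclipsed): H(0°)/Et(0°) eclipsed 7.9; F(120°)/H(120°) eclipsed 5.3; H(240°)/H(240°) eclipsed 3.6 → 16.8 kJ/mol.
Et at 60° (staggered): F(120°)/Et(60°) gauche 2.6 → 2.6 kJ/mol.
Et at 120° (eclipsed): H(0°)/H(0°) eclipsed 3.6; F(120°)/Et(120°) eclipsed 9.2; H(240°)/H(240°) eclipsed 3.6 → 16.4 kJ/mol.
Et at 180° (staggered): F(120°)/Et(180°) gauche 2.6 → 2.6 kJ/mol.
Et at 240° (eclipsed): H(0°)/H(0°) eclipsed 3.6; F(120°)/H(120°) eclipsed 5.3; H(240°)/Et(240°) eclipsed 7.9 → 16.8 kJ/mol.
Et at 300° (staggered): no non-H gauche contacts → 0.0 kJ/mol.
Max at 0° (16.8 kJ/mol), min at 300° (0.0 kJ/mol); barrier = 16.8 kJ/mol.

16.8 kJ/mol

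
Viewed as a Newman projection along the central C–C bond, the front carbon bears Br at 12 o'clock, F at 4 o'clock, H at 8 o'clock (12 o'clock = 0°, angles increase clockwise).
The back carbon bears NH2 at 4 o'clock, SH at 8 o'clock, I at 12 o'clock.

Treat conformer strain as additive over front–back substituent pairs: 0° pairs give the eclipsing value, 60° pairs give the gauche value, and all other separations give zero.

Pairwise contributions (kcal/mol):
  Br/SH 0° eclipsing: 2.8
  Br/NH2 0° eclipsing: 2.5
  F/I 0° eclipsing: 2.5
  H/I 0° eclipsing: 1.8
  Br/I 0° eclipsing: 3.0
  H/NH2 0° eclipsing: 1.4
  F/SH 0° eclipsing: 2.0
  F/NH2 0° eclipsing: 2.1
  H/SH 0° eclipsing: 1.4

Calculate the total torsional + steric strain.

6.5 kcal/mol

This conformer is eclipsed. Br at 0° is eclipsed with I at 0° (3.0); F at 120° is eclipsed with NH2 at 120° (2.1); H at 240° is eclipsed with SH at 240° (1.4). Total 6.5 kcal/mol.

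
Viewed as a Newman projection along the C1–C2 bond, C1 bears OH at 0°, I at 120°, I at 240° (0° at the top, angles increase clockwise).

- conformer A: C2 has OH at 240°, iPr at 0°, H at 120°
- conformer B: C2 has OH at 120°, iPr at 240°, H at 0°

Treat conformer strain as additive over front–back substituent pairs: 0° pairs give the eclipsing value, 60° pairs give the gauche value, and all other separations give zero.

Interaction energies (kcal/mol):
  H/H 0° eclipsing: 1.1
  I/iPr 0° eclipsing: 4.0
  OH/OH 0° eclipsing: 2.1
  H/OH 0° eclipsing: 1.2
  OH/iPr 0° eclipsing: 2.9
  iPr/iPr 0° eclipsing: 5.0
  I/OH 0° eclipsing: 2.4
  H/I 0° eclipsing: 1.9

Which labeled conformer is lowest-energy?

A is eclipsed. OH at 0° is eclipsed with iPr at 0° (2.9); I at 120° is eclipsed with H at 120° (1.9); I at 240° is eclipsed with OH at 240° (2.4). Total 7.2 kcal/mol.
B is eclipsed. OH at 0° is eclipsed with H at 0° (1.2); I at 120° is eclipsed with OH at 120° (2.4); I at 240° is eclipsed with iPr at 240° (4.0). Total 7.6 kcal/mol.
A has the lowest total (7.2 kcal/mol).

A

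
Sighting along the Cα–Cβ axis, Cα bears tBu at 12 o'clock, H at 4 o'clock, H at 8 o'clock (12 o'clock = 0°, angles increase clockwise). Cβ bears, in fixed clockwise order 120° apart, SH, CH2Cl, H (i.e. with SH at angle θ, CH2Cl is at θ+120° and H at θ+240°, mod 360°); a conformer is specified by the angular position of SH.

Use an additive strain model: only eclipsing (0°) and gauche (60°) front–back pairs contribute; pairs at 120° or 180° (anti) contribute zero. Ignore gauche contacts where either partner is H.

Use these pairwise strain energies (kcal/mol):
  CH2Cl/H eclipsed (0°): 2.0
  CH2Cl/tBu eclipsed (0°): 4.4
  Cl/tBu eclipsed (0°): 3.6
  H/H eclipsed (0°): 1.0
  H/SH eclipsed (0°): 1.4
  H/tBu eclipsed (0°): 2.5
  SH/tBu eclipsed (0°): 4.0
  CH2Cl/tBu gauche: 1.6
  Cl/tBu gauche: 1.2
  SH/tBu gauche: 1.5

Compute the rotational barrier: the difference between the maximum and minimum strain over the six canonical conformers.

SH at 0° (eclipsed): tBu(0°)/SH(0°) eclipsed 4.0; H(120°)/CH2Cl(120°) eclipsed 2.0; H(240°)/H(240°) eclipsed 1.0 → 7.0 kcal/mol.
SH at 60° (staggered): tBu(0°)/SH(60°) gauche 1.5 → 1.5 kcal/mol.
SH at 120° (eclipsed): tBu(0°)/H(0°) eclipsed 2.5; H(120°)/SH(120°) eclipsed 1.4; H(240°)/CH2Cl(240°) eclipsed 2.0 → 5.9 kcal/mol.
SH at 180° (staggered): tBu(0°)/CH2Cl(300°) gauche 1.6 → 1.6 kcal/mol.
SH at 240° (eclipsed): tBu(0°)/CH2Cl(0°) eclipsed 4.4; H(120°)/H(120°) eclipsed 1.0; H(240°)/SH(240°) eclipsed 1.4 → 6.8 kcal/mol.
SH at 300° (staggered): tBu(0°)/SH(300°) gauche 1.5; tBu(0°)/CH2Cl(60°) gauche 1.6 → 3.1 kcal/mol.
Max at 0° (7.0 kcal/mol), min at 60° (1.5 kcal/mol); barrier = 5.5 kcal/mol.

5.5 kcal/mol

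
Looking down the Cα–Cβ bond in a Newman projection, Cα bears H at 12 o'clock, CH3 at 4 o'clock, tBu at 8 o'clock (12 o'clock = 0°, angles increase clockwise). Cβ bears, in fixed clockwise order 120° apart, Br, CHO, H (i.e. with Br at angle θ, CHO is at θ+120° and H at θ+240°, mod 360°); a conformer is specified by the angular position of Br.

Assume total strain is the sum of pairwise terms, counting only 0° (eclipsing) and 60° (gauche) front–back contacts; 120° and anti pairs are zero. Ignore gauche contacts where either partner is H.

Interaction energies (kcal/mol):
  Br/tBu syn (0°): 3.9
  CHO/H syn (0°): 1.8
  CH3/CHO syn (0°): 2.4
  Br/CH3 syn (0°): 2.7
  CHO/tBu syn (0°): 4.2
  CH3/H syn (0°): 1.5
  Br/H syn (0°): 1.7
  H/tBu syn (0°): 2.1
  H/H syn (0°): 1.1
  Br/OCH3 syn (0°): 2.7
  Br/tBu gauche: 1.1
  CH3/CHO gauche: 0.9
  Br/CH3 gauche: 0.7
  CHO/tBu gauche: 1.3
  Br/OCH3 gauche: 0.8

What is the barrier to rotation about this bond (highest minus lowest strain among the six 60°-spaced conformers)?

6.0 kcal/mol

Br at 0° (eclipsed): H–Br eclipsed, CH3–CHO eclipsed, tBu–H eclipsed; 1.7 + 2.4 + 2.1 = 6.2 kcal/mol.
Br at 60° (staggered): CH3–Br gauche, CH3–CHO gauche, tBu–CHO gauche; 0.7 + 0.9 + 1.3 = 2.9 kcal/mol.
Br at 120° (eclipsed): H–H eclipsed, CH3–Br eclipsed, tBu–CHO eclipsed; 1.1 + 2.7 + 4.2 = 8.0 kcal/mol.
Br at 180° (staggered): CH3–Br gauche, tBu–Br gauche, tBu–CHO gauche; 0.7 + 1.1 + 1.3 = 3.1 kcal/mol.
Br at 240° (eclipsed): H–CHO eclipsed, CH3–H eclipsed, tBu–Br eclipsed; 1.8 + 1.5 + 3.9 = 7.2 kcal/mol.
Br at 300° (staggered): CH3–CHO gauche, tBu–Br gauche; 0.9 + 1.1 = 2.0 kcal/mol.
Max at 120° (8.0 kcal/mol), min at 300° (2.0 kcal/mol); barrier = 6.0 kcal/mol.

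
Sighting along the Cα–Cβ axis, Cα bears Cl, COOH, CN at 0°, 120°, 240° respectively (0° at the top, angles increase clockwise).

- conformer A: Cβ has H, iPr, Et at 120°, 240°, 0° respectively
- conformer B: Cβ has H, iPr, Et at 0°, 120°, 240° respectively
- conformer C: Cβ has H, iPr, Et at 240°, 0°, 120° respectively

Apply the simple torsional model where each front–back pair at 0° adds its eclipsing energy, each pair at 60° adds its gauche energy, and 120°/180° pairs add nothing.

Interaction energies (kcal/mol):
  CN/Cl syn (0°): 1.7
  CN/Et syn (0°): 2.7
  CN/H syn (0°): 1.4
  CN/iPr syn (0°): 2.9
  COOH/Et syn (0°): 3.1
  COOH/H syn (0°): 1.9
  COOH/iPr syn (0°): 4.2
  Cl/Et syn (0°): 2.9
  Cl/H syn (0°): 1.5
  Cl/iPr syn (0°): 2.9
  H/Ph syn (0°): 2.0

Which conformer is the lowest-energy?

A (eclipsed): Cl–Et eclipsed, COOH–H eclipsed, CN–iPr eclipsed; 2.9 + 1.9 + 2.9 = 7.7 kcal/mol.
B (eclipsed): Cl–H eclipsed, COOH–iPr eclipsed, CN–Et eclipsed; 1.5 + 4.2 + 2.7 = 8.4 kcal/mol.
C (eclipsed): Cl–iPr eclipsed, COOH–Et eclipsed, CN–H eclipsed; 2.9 + 3.1 + 1.4 = 7.4 kcal/mol.
C has the lowest total (7.4 kcal/mol).

C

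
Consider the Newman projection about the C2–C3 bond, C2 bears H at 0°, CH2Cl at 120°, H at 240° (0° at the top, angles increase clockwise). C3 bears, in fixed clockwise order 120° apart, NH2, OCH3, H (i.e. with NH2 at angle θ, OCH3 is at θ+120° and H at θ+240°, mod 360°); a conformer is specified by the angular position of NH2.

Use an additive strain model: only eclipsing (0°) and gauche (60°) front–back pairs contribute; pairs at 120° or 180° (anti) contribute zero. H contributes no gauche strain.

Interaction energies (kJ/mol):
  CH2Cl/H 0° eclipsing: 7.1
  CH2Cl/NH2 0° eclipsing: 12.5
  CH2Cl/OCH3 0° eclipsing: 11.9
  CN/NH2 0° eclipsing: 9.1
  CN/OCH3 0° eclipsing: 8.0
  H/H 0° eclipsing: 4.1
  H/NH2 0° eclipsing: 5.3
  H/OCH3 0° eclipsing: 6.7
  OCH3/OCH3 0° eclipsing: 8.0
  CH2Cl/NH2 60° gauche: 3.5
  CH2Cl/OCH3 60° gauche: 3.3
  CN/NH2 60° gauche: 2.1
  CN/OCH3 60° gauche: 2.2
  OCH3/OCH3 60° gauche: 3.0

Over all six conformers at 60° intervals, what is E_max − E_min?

NH2 at 0° is eclipsed. H at 0° is eclipsed with NH2 at 0° (5.3); CH2Cl at 120° is eclipsed with OCH3 at 120° (11.9); H at 240° is eclipsed with H at 240° (4.1). Total 21.3 kJ/mol.
NH2 at 60° is staggered. CH2Cl at 120° is gauche with NH2 at 60° (3.5); CH2Cl at 120° is gauche with OCH3 at 180° (3.3). Total 6.8 kJ/mol.
NH2 at 120° is eclipsed. H at 0° is eclipsed with H at 0° (4.1); CH2Cl at 120° is eclipsed with NH2 at 120° (12.5); H at 240° is eclipsed with OCH3 at 240° (6.7). Total 23.3 kJ/mol.
NH2 at 180° is staggered. CH2Cl at 120° is gauche with NH2 at 180° (3.5). Total 3.5 kJ/mol.
NH2 at 240° is eclipsed. H at 0° is eclipsed with OCH3 at 0° (6.7); CH2Cl at 120° is eclipsed with H at 120° (7.1); H at 240° is eclipsed with NH2 at 240° (5.3). Total 19.1 kJ/mol.
NH2 at 300° is staggered. CH2Cl at 120° is gauche with OCH3 at 60° (3.3). Total 3.3 kJ/mol.
Max at 120° (23.3 kJ/mol), min at 300° (3.3 kJ/mol); barrier = 20.0 kJ/mol.

20.0 kJ/mol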